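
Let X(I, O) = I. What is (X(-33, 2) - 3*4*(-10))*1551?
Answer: 134937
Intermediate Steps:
(X(-33, 2) - 3*4*(-10))*1551 = (-33 - 3*4*(-10))*1551 = (-33 - 12*(-10))*1551 = (-33 + 120)*1551 = 87*1551 = 134937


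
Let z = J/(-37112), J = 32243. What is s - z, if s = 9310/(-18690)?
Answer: 3672985/9908904 ≈ 0.37068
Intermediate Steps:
s = -133/267 (s = 9310*(-1/18690) = -133/267 ≈ -0.49813)
z = -32243/37112 (z = 32243/(-37112) = 32243*(-1/37112) = -32243/37112 ≈ -0.86880)
s - z = -133/267 - 1*(-32243/37112) = -133/267 + 32243/37112 = 3672985/9908904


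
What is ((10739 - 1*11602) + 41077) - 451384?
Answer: -411170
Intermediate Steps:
((10739 - 1*11602) + 41077) - 451384 = ((10739 - 11602) + 41077) - 451384 = (-863 + 41077) - 451384 = 40214 - 451384 = -411170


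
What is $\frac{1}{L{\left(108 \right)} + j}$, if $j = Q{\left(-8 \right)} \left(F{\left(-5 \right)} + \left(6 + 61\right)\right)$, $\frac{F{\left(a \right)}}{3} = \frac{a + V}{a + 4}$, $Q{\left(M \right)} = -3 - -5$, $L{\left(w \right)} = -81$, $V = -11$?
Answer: $\frac{1}{149} \approx 0.0067114$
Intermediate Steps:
$Q{\left(M \right)} = 2$ ($Q{\left(M \right)} = -3 + 5 = 2$)
$F{\left(a \right)} = \frac{3 \left(-11 + a\right)}{4 + a}$ ($F{\left(a \right)} = 3 \frac{a - 11}{a + 4} = 3 \frac{-11 + a}{4 + a} = \frac{3 \left(-11 + a\right)}{4 + a}$)
$j = 230$ ($j = 2 \left(\frac{3 \left(-11 - 5\right)}{4 - 5} + \left(6 + 61\right)\right) = 2 \left(3 \frac{1}{-1} \left(-16\right) + 67\right) = 2 \left(3 \left(-1\right) \left(-16\right) + 67\right) = 2 \left(48 + 67\right) = 2 \cdot 115 = 230$)
$\frac{1}{L{\left(108 \right)} + j} = \frac{1}{-81 + 230} = \frac{1}{149}$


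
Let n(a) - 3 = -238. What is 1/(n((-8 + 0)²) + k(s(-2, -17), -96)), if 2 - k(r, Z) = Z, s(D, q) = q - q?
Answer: -1/137 ≈ -0.0072993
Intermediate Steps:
s(D, q) = 0
k(r, Z) = 2 - Z
n(a) = -235 (n(a) = 3 - 238 = -235)
1/(n((-8 + 0)²) + k(s(-2, -17), -96)) = 1/(-235 + (2 - 1*(-96))) = 1/(-235 + (2 + 96)) = 1/(-235 + 98) = 1/(-137) = -1/137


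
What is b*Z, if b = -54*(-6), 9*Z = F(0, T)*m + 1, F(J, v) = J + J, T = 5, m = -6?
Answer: 36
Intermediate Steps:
F(J, v) = 2*J
Z = ⅑ (Z = ((2*0)*(-6) + 1)/9 = (0*(-6) + 1)/9 = (0 + 1)/9 = (⅑)*1 = ⅑ ≈ 0.11111)
b = 324
b*Z = 324*(⅑) = 36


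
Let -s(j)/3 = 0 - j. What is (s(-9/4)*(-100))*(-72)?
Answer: -48600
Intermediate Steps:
s(j) = 3*j (s(j) = -3*(0 - j) = -(-3)*j = 3*j)
(s(-9/4)*(-100))*(-72) = ((3*(-9/4))*(-100))*(-72) = -27/4*(-100)*(-72) = 675*(-72) = -48600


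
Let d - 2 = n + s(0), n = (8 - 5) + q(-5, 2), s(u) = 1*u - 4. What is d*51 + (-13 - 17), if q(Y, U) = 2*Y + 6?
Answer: -183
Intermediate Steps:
s(u) = -4 + u (s(u) = u - 4 = -4 + u)
q(Y, U) = 6 + 2*Y
n = -1 (n = (8 - 5) + (6 + 2*(-5)) = 3 + (6 - 10) = 3 - 4 = -1)
d = -3 (d = 2 + (-1 + (-4 + 0)) = 2 + (-1 - 4) = 2 - 5 = -3)
d*51 + (-13 - 17) = -3*51 + (-13 - 17) = -153 - 30 = -183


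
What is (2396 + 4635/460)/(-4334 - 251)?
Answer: -221359/421820 ≈ -0.52477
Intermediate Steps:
(2396 + 4635/460)/(-4334 - 251) = (2396 + 4635*(1/460))/(-4585) = (2396 + 927/92)*(-1/4585) = (221359/92)*(-1/4585) = -221359/421820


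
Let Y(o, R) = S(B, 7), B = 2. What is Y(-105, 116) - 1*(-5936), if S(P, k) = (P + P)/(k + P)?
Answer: 53428/9 ≈ 5936.4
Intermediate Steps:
S(P, k) = 2*P/(P + k) (S(P, k) = (2*P)/(P + k) = 2*P/(P + k))
Y(o, R) = 4/9 (Y(o, R) = 2*2/(2 + 7) = 2*2/9 = 2*2*(⅑) = 4/9)
Y(-105, 116) - 1*(-5936) = 4/9 - 1*(-5936) = 4/9 + 5936 = 53428/9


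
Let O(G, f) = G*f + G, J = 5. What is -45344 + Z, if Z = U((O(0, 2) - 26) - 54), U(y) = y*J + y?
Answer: -45824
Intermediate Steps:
O(G, f) = G + G*f
U(y) = 6*y (U(y) = y*5 + y = 5*y + y = 6*y)
Z = -480 (Z = 6*((0*(1 + 2) - 26) - 54) = 6*((0*3 - 26) - 54) = 6*((0 - 26) - 54) = 6*(-26 - 54) = 6*(-80) = -480)
-45344 + Z = -45344 - 480 = -45824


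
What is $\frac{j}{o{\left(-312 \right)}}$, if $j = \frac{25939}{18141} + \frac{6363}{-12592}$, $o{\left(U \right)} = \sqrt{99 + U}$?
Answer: $- \frac{211192705 i \sqrt{213}}{48655903536} \approx - 0.063348 i$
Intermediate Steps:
$j = \frac{211192705}{228431472}$ ($j = 25939 \cdot \frac{1}{18141} + 6363 \left(- \frac{1}{12592}\right) = \frac{25939}{18141} - \frac{6363}{12592} = \frac{211192705}{228431472} \approx 0.92453$)
$\frac{j}{o{\left(-312 \right)}} = \frac{211192705}{228431472 \sqrt{99 - 312}} = \frac{211192705}{228431472 \sqrt{-213}} = \frac{211192705}{228431472 i \sqrt{213}} = \frac{211192705 \left(- \frac{i \sqrt{213}}{213}\right)}{228431472} = - \frac{211192705 i \sqrt{213}}{48655903536}$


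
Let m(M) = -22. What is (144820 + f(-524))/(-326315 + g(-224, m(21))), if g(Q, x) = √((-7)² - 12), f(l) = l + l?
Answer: -3909580015/8873456599 - 11981*√37/8873456599 ≈ -0.44060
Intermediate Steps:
f(l) = 2*l
g(Q, x) = √37 (g(Q, x) = √(49 - 12) = √37)
(144820 + f(-524))/(-326315 + g(-224, m(21))) = (144820 + 2*(-524))/(-326315 + √37) = (144820 - 1048)/(-326315 + √37) = 143772/(-326315 + √37)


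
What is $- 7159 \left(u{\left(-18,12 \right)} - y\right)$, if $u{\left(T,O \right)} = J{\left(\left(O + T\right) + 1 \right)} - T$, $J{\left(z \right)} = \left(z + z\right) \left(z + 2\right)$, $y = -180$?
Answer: $-1632252$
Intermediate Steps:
$J{\left(z \right)} = 2 z \left(2 + z\right)$
$u{\left(T,O \right)} = - T + 2 \left(1 + O + T\right) \left(3 + O + T\right)$ ($u{\left(T,O \right)} = 2 \left(\left(O + T\right) + 1\right) \left(2 + \left(\left(O + T\right) + 1\right)\right) - T = 2 \left(1 + O + T\right) \left(2 + \left(1 + O + T\right)\right) - T = 2 \left(1 + O + T\right) \left(3 + O + T\right) - T = - T + 2 \left(1 + O + T\right) \left(3 + O + T\right)$)
$- 7159 \left(u{\left(-18,12 \right)} - y\right) = - 7159 \left(\left(\left(-1\right) \left(-18\right) + 2 \left(1 + 12 - 18\right) \left(3 + 12 - 18\right)\right) - -180\right) = - 7159 \left(\left(18 + 2 \left(-5\right) \left(-3\right)\right) + 180\right) = - 7159 \left(\left(18 + 30\right) + 180\right) = - 7159 \left(48 + 180\right) = \left(-7159\right) 228 = -1632252$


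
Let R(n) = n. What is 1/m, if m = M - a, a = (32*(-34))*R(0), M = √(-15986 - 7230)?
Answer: -I*√1451/5804 ≈ -0.0065631*I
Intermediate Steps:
M = 4*I*√1451 (M = √(-23216) = 4*I*√1451 ≈ 152.37*I)
a = 0 (a = (32*(-34))*0 = -1088*0 = 0)
m = 4*I*√1451 (m = 4*I*√1451 - 1*0 = 4*I*√1451 + 0 = 4*I*√1451 ≈ 152.37*I)
1/m = 1/(4*I*√1451) = -I*√1451/5804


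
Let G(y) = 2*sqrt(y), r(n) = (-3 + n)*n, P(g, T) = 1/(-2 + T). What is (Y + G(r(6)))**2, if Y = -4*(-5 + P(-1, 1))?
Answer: 648 + 288*sqrt(2) ≈ 1055.3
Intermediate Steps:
r(n) = n*(-3 + n)
Y = 24 (Y = -4*(-5 + 1/(-2 + 1)) = -4*(-5 + 1/(-1)) = -4*(-5 - 1) = -4*(-6) = 24)
(Y + G(r(6)))**2 = (24 + 2*sqrt(6*(-3 + 6)))**2 = (24 + 2*sqrt(6*3))**2 = (24 + 2*sqrt(18))**2 = (24 + 2*(3*sqrt(2)))**2 = (24 + 6*sqrt(2))**2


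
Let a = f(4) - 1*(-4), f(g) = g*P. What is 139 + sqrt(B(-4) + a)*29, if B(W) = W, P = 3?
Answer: 139 + 58*sqrt(3) ≈ 239.46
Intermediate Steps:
f(g) = 3*g (f(g) = g*3 = 3*g)
a = 16 (a = 3*4 - 1*(-4) = 12 + 4 = 16)
139 + sqrt(B(-4) + a)*29 = 139 + sqrt(-4 + 16)*29 = 139 + sqrt(12)*29 = 139 + (2*sqrt(3))*29 = 139 + 58*sqrt(3)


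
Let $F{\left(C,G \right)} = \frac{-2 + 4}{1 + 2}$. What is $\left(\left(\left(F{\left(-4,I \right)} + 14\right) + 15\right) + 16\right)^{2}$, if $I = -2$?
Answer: $\frac{18769}{9} \approx 2085.4$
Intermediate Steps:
$F{\left(C,G \right)} = \frac{2}{3}$
$\left(\left(\left(F{\left(-4,I \right)} + 14\right) + 15\right) + 16\right)^{2} = \left(\left(\left(\frac{2}{3} + 14\right) + 15\right) + 16\right)^{2} = \left(\left(\frac{44}{3} + 15\right) + 16\right)^{2} = \left(\frac{89}{3} + 16\right)^{2} = \left(\frac{137}{3}\right)^{2} = \frac{18769}{9}$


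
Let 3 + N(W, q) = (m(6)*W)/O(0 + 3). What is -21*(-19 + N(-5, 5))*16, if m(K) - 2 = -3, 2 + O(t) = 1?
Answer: 9072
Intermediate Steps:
O(t) = -1 (O(t) = -2 + 1 = -1)
m(K) = -1 (m(K) = 2 - 3 = -1)
N(W, q) = -3 + W (N(W, q) = -3 - W/(-1) = -3 - W*(-1) = -3 + W)
-21*(-19 + N(-5, 5))*16 = -21*(-19 + (-3 - 5))*16 = -21*(-19 - 8)*16 = -(-567)*16 = -21*(-432) = 9072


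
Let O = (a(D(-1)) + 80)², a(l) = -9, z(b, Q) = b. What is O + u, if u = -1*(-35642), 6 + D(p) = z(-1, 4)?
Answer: 40683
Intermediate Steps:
D(p) = -7 (D(p) = -6 - 1 = -7)
O = 5041 (O = (-9 + 80)² = 71² = 5041)
u = 35642
O + u = 5041 + 35642 = 40683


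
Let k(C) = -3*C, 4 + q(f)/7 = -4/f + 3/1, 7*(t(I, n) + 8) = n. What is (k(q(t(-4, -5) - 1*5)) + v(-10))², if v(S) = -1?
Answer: 12321/64 ≈ 192.52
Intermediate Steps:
t(I, n) = -8 + n/7
q(f) = -7 - 28/f (q(f) = -28 + 7*(-4/f + 3/1) = -28 + 7*(-4/f + 3*1) = -28 + 7*(-4/f + 3) = -28 + 7*(3 - 4/f) = -28 + (21 - 28/f) = -7 - 28/f)
(k(q(t(-4, -5) - 1*5)) + v(-10))² = (-3*(-7 - 28/((-8 + (⅐)*(-5)) - 1*5)) - 1)² = (-3*(-7 - 28/((-8 - 5/7) - 5)) - 1)² = (-3*(-7 - 28/(-61/7 - 5)) - 1)² = (-3*(-7 - 28/(-96/7)) - 1)² = (-3*(-7 - 28*(-7/96)) - 1)² = (-3*(-7 + 49/24) - 1)² = (-3*(-119/24) - 1)² = (119/8 - 1)² = (111/8)² = 12321/64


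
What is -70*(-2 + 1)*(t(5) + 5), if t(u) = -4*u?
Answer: -1050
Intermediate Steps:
-70*(-2 + 1)*(t(5) + 5) = -70*(-2 + 1)*(-4*5 + 5) = -(-70)*(-20 + 5) = -(-70)*(-15) = -70*15 = -1050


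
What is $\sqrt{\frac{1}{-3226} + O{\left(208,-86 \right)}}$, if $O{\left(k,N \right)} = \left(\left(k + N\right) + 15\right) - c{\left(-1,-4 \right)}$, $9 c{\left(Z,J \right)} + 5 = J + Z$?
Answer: $\frac{\sqrt{12935966434}}{9678} \approx 11.752$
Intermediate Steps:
$c{\left(Z,J \right)} = - \frac{5}{9} + \frac{J}{9} + \frac{Z}{9}$ ($c{\left(Z,J \right)} = - \frac{5}{9} + \frac{J + Z}{9} = - \frac{5}{9} + \left(\frac{J}{9} + \frac{Z}{9}\right) = - \frac{5}{9} + \frac{J}{9} + \frac{Z}{9}$)
$O{\left(k,N \right)} = \frac{145}{9} + N + k$ ($O{\left(k,N \right)} = \left(\left(k + N\right) + 15\right) - \left(- \frac{5}{9} + \frac{1}{9} \left(-4\right) + \frac{1}{9} \left(-1\right)\right) = \left(\left(N + k\right) + 15\right) - \left(- \frac{5}{9} - \frac{4}{9} - \frac{1}{9}\right) = \left(15 + N + k\right) - - \frac{10}{9} = \left(15 + N + k\right) + \frac{10}{9} = \frac{145}{9} + N + k$)
$\sqrt{\frac{1}{-3226} + O{\left(208,-86 \right)}} = \sqrt{\frac{1}{-3226} + \left(\frac{145}{9} - 86 + 208\right)} = \sqrt{- \frac{1}{3226} + \frac{1243}{9}} = \sqrt{\frac{4009909}{29034}} = \frac{\sqrt{12935966434}}{9678}$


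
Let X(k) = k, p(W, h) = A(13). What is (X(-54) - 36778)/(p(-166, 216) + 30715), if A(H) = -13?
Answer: -18416/15351 ≈ -1.1997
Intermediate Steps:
p(W, h) = -13
(X(-54) - 36778)/(p(-166, 216) + 30715) = (-54 - 36778)/(-13 + 30715) = -36832/30702 = -36832*1/30702 = -18416/15351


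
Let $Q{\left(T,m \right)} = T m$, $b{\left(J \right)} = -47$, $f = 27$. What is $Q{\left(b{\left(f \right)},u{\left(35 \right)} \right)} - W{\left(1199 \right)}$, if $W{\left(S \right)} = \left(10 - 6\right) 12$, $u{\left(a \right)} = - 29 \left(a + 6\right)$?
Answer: $55835$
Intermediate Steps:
$u{\left(a \right)} = -174 - 29 a$ ($u{\left(a \right)} = - 29 \left(6 + a\right) = -174 - 29 a$)
$W{\left(S \right)} = 48$ ($W{\left(S \right)} = 4 \cdot 12 = 48$)
$Q{\left(b{\left(f \right)},u{\left(35 \right)} \right)} - W{\left(1199 \right)} = - 47 \left(-174 - 1015\right) - 48 = \left(-47\right) \left(-1189\right) - 48 = 55883 - 48 = 55835$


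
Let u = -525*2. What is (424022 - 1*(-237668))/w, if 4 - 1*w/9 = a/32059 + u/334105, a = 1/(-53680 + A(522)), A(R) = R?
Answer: 75350501359319651780/4102750989431001 ≈ 18366.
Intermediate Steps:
u = -1050
a = -1/53158 (a = 1/(-53680 + 522) = 1/(-53158) = -1/53158 ≈ -1.8812e-5)
w = 4102750989431001/113875835148362 (w = 36 - 9*(-1/53158/32059 - 1050/334105) = 36 - 9*(-1/53158*1/32059 - 1050*1/334105) = 36 - 9*(-1/1704192322 - 210/66821) = 36 - 9*(-357880454441/113875835148362) = 36 + 3220924089969/113875835148362 = 4102750989431001/113875835148362 ≈ 36.028)
(424022 - 1*(-237668))/w = (424022 - 1*(-237668))/(4102750989431001/113875835148362) = (424022 + 237668)*(113875835148362/4102750989431001) = 661690*(113875835148362/4102750989431001) = 75350501359319651780/4102750989431001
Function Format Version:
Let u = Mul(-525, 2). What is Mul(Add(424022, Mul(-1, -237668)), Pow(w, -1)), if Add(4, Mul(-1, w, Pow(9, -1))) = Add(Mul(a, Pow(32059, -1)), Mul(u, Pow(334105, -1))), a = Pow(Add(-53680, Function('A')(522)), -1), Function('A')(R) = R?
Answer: Rational(75350501359319651780, 4102750989431001) ≈ 18366.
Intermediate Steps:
u = -1050
a = Rational(-1, 53158) (a = Pow(Add(-53680, 522), -1) = Pow(-53158, -1) = Rational(-1, 53158) ≈ -1.8812e-5)
w = Rational(4102750989431001, 113875835148362) (w = Add(36, Mul(-9, Add(Mul(Rational(-1, 53158), Pow(32059, -1)), Mul(-1050, Pow(334105, -1))))) = Add(36, Mul(-9, Add(Mul(Rational(-1, 53158), Rational(1, 32059)), Mul(-1050, Rational(1, 334105))))) = Add(36, Mul(-9, Add(Rational(-1, 1704192322), Rational(-210, 66821)))) = Add(36, Mul(-9, Rational(-357880454441, 113875835148362))) = Add(36, Rational(3220924089969, 113875835148362)) = Rational(4102750989431001, 113875835148362) ≈ 36.028)
Mul(Add(424022, Mul(-1, -237668)), Pow(w, -1)) = Mul(Add(424022, Mul(-1, -237668)), Pow(Rational(4102750989431001, 113875835148362), -1)) = Mul(Add(424022, 237668), Rational(113875835148362, 4102750989431001)) = Mul(661690, Rational(113875835148362, 4102750989431001)) = Rational(75350501359319651780, 4102750989431001)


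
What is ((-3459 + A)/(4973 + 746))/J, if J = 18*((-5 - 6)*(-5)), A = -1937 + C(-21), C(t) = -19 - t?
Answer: -899/943635 ≈ -0.00095270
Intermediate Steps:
A = -1935 (A = -1937 + (-19 - 1*(-21)) = -1937 + (-19 + 21) = -1937 + 2 = -1935)
J = 990 (J = 18*(-11*(-5)) = 18*55 = 990)
((-3459 + A)/(4973 + 746))/J = ((-3459 - 1935)/(4973 + 746))/990 = -5394/5719*(1/990) = -5394*1/5719*(1/990) = -5394/5719*1/990 = -899/943635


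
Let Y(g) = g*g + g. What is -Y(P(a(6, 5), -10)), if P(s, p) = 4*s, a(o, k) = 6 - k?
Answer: -20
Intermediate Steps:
Y(g) = g + g² (Y(g) = g² + g = g + g²)
-Y(P(a(6, 5), -10)) = -4*(6 - 1*5)*(1 + 4*(6 - 1*5)) = -4*(6 - 5)*(1 + 4*(6 - 5)) = -4*1*(1 + 4*1) = -4*(1 + 4) = -4*5 = -1*20 = -20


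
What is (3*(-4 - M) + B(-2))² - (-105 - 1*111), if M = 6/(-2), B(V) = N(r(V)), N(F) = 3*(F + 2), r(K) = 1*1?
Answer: 252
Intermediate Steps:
r(K) = 1
N(F) = 6 + 3*F (N(F) = 3*(2 + F) = 6 + 3*F)
B(V) = 9 (B(V) = 6 + 3*1 = 6 + 3 = 9)
M = -3 (M = 6*(-½) = -3)
(3*(-4 - M) + B(-2))² - (-105 - 1*111) = (3*(-4 - 1*(-3)) + 9)² - (-105 - 1*111) = (3*(-4 + 3) + 9)² - (-105 - 111) = (3*(-1) + 9)² - 1*(-216) = (-3 + 9)² + 216 = 6² + 216 = 36 + 216 = 252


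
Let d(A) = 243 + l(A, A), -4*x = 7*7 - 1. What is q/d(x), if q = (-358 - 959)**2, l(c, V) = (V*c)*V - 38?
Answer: -1734489/1523 ≈ -1138.9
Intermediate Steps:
l(c, V) = -38 + c*V**2 (l(c, V) = c*V**2 - 38 = -38 + c*V**2)
x = -12 (x = -(7*7 - 1)/4 = -(49 - 1)/4 = -1/4*48 = -12)
d(A) = 205 + A**3 (d(A) = 243 + (-38 + A*A**2) = 243 + (-38 + A**3) = 205 + A**3)
q = 1734489 (q = (-1317)**2 = 1734489)
q/d(x) = 1734489/(205 + (-12)**3) = 1734489/(205 - 1728) = 1734489/(-1523) = 1734489*(-1/1523) = -1734489/1523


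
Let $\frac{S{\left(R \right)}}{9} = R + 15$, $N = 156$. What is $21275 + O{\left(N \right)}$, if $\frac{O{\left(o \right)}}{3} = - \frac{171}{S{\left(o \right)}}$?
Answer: $\frac{63824}{3} \approx 21275.0$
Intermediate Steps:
$S{\left(R \right)} = 135 + 9 R$ ($S{\left(R \right)} = 9 \left(R + 15\right) = 9 \left(15 + R\right) = 135 + 9 R$)
$O{\left(o \right)} = - \frac{513}{135 + 9 o}$ ($O{\left(o \right)} = 3 \left(- \frac{171}{135 + 9 o}\right) = - \frac{513}{135 + 9 o}$)
$21275 + O{\left(N \right)} = 21275 - \frac{57}{15 + 156} = 21275 - \frac{57}{171} = 21275 - \frac{1}{3} = \frac{63824}{3}$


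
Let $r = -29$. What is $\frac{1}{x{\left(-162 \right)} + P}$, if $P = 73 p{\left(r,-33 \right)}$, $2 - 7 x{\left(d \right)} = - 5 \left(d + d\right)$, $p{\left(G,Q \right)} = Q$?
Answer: $- \frac{7}{18481} \approx -0.00037877$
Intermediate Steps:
$x{\left(d \right)} = \frac{2}{7} + \frac{10 d}{7}$ ($x{\left(d \right)} = \frac{2}{7} - \frac{\left(-1\right) 5 \left(d + d\right)}{7} = \frac{2}{7} - \frac{\left(-1\right) 5 \cdot 2 d}{7} = \frac{2}{7} - \frac{\left(-1\right) 10 d}{7} = \frac{2}{7} - \frac{\left(-10\right) d}{7} = \frac{2}{7} + \frac{10 d}{7}$)
$P = -2409$ ($P = 73 \left(-33\right) = -2409$)
$\frac{1}{x{\left(-162 \right)} + P} = \frac{1}{\left(\frac{2}{7} + \frac{10}{7} \left(-162\right)\right) - 2409} = \frac{1}{\left(\frac{2}{7} - \frac{1620}{7}\right) - 2409} = \frac{1}{- \frac{1618}{7} - 2409} = \frac{1}{- \frac{18481}{7}} = - \frac{7}{18481}$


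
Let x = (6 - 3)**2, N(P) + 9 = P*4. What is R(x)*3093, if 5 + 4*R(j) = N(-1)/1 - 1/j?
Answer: -168053/12 ≈ -14004.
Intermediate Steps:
N(P) = -9 + 4*P (N(P) = -9 + P*4 = -9 + 4*P)
x = 9 (x = 3**2 = 9)
R(j) = -9/2 - 1/(4*j) (R(j) = -5/4 + ((-9 + 4*(-1))/1 - 1/j)/4 = -5/4 + ((-9 - 4)*1 - 1/j)/4 = -5/4 + (-13*1 - 1/j)/4 = -5/4 + (-13 - 1/j)/4 = -5/4 + (-13/4 - 1/(4*j)) = -9/2 - 1/(4*j))
R(x)*3093 = ((1/4)*(-1 - 18*9)/9)*3093 = ((1/4)*(1/9)*(-1 - 162))*3093 = ((1/4)*(1/9)*(-163))*3093 = -163/36*3093 = -168053/12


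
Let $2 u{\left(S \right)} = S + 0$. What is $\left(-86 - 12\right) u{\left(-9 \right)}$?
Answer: $441$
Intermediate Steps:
$u{\left(S \right)} = \frac{S}{2}$ ($u{\left(S \right)} = \frac{S + 0}{2} = \frac{S}{2}$)
$\left(-86 - 12\right) u{\left(-9 \right)} = \left(-86 - 12\right) \frac{1}{2} \left(-9\right) = \left(-98\right) \left(- \frac{9}{2}\right) = 441$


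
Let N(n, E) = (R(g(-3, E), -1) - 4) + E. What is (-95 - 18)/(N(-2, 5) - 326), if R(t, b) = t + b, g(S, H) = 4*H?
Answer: 113/306 ≈ 0.36928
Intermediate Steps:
R(t, b) = b + t
N(n, E) = -5 + 5*E (N(n, E) = ((-1 + 4*E) - 4) + E = (-5 + 4*E) + E = -5 + 5*E)
(-95 - 18)/(N(-2, 5) - 326) = (-95 - 18)/((-5 + 5*5) - 326) = -113/((-5 + 25) - 326) = -113/(20 - 326) = -113/(-306) = -113*(-1/306) = 113/306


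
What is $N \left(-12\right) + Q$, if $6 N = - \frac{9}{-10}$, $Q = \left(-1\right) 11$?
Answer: $- \frac{64}{5} \approx -12.8$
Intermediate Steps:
$Q = -11$
$N = \frac{3}{20}$ ($N = \frac{\left(-9\right) \frac{1}{-10}}{6} = \frac{\left(-9\right) \left(- \frac{1}{10}\right)}{6} = \frac{1}{6} \cdot \frac{9}{10} = \frac{3}{20} \approx 0.15$)
$N \left(-12\right) + Q = \frac{3}{20} \left(-12\right) - 11 = - \frac{9}{5} - 11 = - \frac{64}{5}$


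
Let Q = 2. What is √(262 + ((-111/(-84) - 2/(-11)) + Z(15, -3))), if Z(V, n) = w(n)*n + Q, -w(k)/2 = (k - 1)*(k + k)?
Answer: √9711779/154 ≈ 20.236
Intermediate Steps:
w(k) = -4*k*(-1 + k) (w(k) = -2*(k - 1)*(k + k) = -2*(-1 + k)*2*k = -4*k*(-1 + k))
Z(V, n) = 2 + 4*n²*(1 - n) (Z(V, n) = (4*n*(1 - n))*n + 2 = 4*n²*(1 - n) + 2 = 2 + 4*n²*(1 - n))
√(262 + ((-111/(-84) - 2/(-11)) + Z(15, -3))) = √(262 + ((-111/(-84) - 2/(-11)) + (2 + 4*(-3)²*(1 - 1*(-3))))) = √(262 + ((-111*(-1/84) - 2*(-1/11)) + (2 + 4*9*(1 + 3)))) = √(262 + ((37/28 + 2/11) + (2 + 4*9*4))) = √(262 + (463/308 + (2 + 144))) = √(262 + (463/308 + 146)) = √(262 + 45431/308) = √(126127/308) = √9711779/154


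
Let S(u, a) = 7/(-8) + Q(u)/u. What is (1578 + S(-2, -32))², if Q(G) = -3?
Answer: 159491641/64 ≈ 2.4921e+6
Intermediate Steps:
S(u, a) = -7/8 - 3/u (S(u, a) = 7/(-8) - 3/u = 7*(-⅛) - 3/u = -7/8 - 3/u)
(1578 + S(-2, -32))² = (1578 + (-7/8 - 3/(-2)))² = (1578 + (-7/8 - 3*(-½)))² = (1578 + (-7/8 + 3/2))² = (1578 + 5/8)² = (12629/8)² = 159491641/64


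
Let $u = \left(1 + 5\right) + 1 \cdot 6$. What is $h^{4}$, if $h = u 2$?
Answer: $331776$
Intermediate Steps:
$u = 12$ ($u = 6 + 6 = 12$)
$h = 24$ ($h = 12 \cdot 2 = 24$)
$h^{4} = 24^{4} = 331776$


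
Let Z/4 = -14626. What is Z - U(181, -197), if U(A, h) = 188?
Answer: -58692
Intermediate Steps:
Z = -58504 (Z = 4*(-14626) = -58504)
Z - U(181, -197) = -58504 - 1*188 = -58504 - 188 = -58692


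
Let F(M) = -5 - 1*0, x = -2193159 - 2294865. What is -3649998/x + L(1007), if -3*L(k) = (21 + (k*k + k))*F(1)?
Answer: 1265470035513/748004 ≈ 1.6918e+6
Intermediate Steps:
x = -4488024
F(M) = -5 (F(M) = -5 + 0 = -5)
L(k) = 35 + 5*k/3 + 5*k²/3 (L(k) = -(21 + (k*k + k))*(-5)/3 = -(21 + (k² + k))*(-5)/3 = -(21 + (k + k²))*(-5)/3 = -(21 + k + k²)*(-5)/3 = -(-105 - 5*k - 5*k²)/3 = 35 + 5*k/3 + 5*k²/3)
-3649998/x + L(1007) = -3649998/(-4488024) + (35 + (5/3)*1007 + (5/3)*1007²) = -3649998*(-1/4488024) + (35 + 5035/3 + (5/3)*1014049) = 608333/748004 + (35 + 5035/3 + 5070245/3) = 608333/748004 + 1691795 = 1265470035513/748004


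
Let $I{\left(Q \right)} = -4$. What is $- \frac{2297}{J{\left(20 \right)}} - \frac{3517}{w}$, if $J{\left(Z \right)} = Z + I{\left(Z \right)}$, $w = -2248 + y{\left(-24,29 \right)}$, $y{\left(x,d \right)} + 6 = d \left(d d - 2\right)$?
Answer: $- \frac{50767141}{353232} \approx -143.72$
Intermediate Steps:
$y{\left(x,d \right)} = -6 + d \left(-2 + d^{2}\right)$ ($y{\left(x,d \right)} = -6 + d \left(d d - 2\right) = -6 + d \left(d^{2} - 2\right) = -6 + d \left(-2 + d^{2}\right)$)
$w = 22077$ ($w = -2248 - \left(64 - 24389\right) = -2248 - -24325 = -2248 + 24325 = 22077$)
$J{\left(Z \right)} = -4 + Z$ ($J{\left(Z \right)} = Z - 4 = -4 + Z$)
$- \frac{2297}{J{\left(20 \right)}} - \frac{3517}{w} = - \frac{2297}{-4 + 20} - \frac{3517}{22077} = - \frac{2297}{16} - \frac{3517}{22077} = - \frac{50767141}{353232}$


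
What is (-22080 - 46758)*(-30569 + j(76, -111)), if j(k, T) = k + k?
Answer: 2093845446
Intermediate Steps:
j(k, T) = 2*k
(-22080 - 46758)*(-30569 + j(76, -111)) = (-22080 - 46758)*(-30569 + 2*76) = -68838*(-30569 + 152) = -68838*(-30417) = 2093845446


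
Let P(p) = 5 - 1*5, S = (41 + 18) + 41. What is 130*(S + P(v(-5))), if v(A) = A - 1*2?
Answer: 13000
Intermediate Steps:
S = 100 (S = 59 + 41 = 100)
v(A) = -2 + A (v(A) = A - 2 = -2 + A)
P(p) = 0 (P(p) = 5 - 5 = 0)
130*(S + P(v(-5))) = 130*(100 + 0) = 130*100 = 13000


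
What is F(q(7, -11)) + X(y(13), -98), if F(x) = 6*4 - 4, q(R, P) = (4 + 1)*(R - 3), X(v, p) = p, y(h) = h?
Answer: -78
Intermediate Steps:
q(R, P) = -15 + 5*R (q(R, P) = 5*(-3 + R) = -15 + 5*R)
F(x) = 20 (F(x) = 24 - 4 = 20)
F(q(7, -11)) + X(y(13), -98) = 20 - 98 = -78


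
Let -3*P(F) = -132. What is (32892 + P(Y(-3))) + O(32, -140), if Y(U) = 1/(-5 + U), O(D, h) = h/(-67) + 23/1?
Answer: 2208393/67 ≈ 32961.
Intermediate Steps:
O(D, h) = 23 - h/67 (O(D, h) = h*(-1/67) + 23*1 = -h/67 + 23 = 23 - h/67)
P(F) = 44 (P(F) = -1/3*(-132) = 44)
(32892 + P(Y(-3))) + O(32, -140) = (32892 + 44) + (23 - 1/67*(-140)) = 32936 + (23 + 140/67) = 32936 + 1681/67 = 2208393/67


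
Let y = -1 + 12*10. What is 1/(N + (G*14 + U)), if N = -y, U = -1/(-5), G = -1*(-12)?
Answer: 5/246 ≈ 0.020325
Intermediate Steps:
G = 12
U = 1/5 (U = -1*(-1/5) = 1/5 ≈ 0.20000)
y = 119 (y = -1 + 120 = 119)
N = -119 (N = -1*119 = -119)
1/(N + (G*14 + U)) = 1/(-119 + (12*14 + 1/5)) = 1/(-119 + (168 + 1/5)) = 1/(-119 + 841/5) = 1/(246/5) = 5/246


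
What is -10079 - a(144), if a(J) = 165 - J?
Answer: -10100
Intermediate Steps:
-10079 - a(144) = -10079 - (165 - 1*144) = -10079 - (165 - 144) = -10079 - 1*21 = -10079 - 21 = -10100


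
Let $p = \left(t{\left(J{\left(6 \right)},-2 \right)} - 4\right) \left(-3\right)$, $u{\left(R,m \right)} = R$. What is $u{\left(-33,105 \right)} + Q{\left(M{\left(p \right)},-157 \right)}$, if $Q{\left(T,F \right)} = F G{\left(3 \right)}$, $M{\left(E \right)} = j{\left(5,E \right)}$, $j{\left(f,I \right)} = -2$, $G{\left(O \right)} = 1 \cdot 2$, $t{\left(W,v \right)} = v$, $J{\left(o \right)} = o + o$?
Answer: $-347$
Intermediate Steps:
$J{\left(o \right)} = 2 o$
$G{\left(O \right)} = 2$
$p = 18$ ($p = \left(-2 - 4\right) \left(-3\right) = \left(-6\right) \left(-3\right) = 18$)
$M{\left(E \right)} = -2$
$Q{\left(T,F \right)} = 2 F$ ($Q{\left(T,F \right)} = F 2 = 2 F$)
$u{\left(-33,105 \right)} + Q{\left(M{\left(p \right)},-157 \right)} = -33 + 2 \left(-157\right) = -33 - 314 = -347$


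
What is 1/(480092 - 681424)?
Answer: -1/201332 ≈ -4.9669e-6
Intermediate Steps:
1/(480092 - 681424) = 1/(-201332) = -1/201332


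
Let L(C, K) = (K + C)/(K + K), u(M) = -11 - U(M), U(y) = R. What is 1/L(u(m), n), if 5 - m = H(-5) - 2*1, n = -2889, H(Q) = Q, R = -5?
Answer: 1926/965 ≈ 1.9959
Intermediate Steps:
U(y) = -5
m = 12 (m = 5 - (-5 - 2*1) = 5 - (-5 - 2) = 5 - 1*(-7) = 5 + 7 = 12)
u(M) = -6 (u(M) = -11 - 1*(-5) = -11 + 5 = -6)
L(C, K) = (C + K)/(2*K) (L(C, K) = (C + K)/((2*K)) = (C + K)*(1/(2*K)) = (C + K)/(2*K))
1/L(u(m), n) = 1/((½)*(-6 - 2889)/(-2889)) = 1/((½)*(-1/2889)*(-2895)) = 1/(965/1926) = 1926/965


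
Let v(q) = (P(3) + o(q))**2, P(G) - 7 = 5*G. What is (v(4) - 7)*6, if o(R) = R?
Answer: 4014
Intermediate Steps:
P(G) = 7 + 5*G
v(q) = (22 + q)**2 (v(q) = ((7 + 5*3) + q)**2 = ((7 + 15) + q)**2 = (22 + q)**2)
(v(4) - 7)*6 = ((22 + 4)**2 - 7)*6 = (26**2 - 7)*6 = (676 - 7)*6 = 669*6 = 4014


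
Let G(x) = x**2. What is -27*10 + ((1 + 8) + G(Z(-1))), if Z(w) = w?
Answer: -260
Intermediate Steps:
-27*10 + ((1 + 8) + G(Z(-1))) = -27*10 + ((1 + 8) + (-1)**2) = -270 + (9 + 1) = -270 + 10 = -260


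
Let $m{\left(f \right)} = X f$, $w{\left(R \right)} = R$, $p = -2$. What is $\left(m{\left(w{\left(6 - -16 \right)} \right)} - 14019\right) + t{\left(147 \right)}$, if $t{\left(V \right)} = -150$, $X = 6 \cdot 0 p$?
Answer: $-14169$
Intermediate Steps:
$X = 0$ ($X = 6 \cdot 0 \left(-2\right) = 0 \left(-2\right) = 0$)
$m{\left(f \right)} = 0$ ($m{\left(f \right)} = 0 f = 0$)
$\left(m{\left(w{\left(6 - -16 \right)} \right)} - 14019\right) + t{\left(147 \right)} = \left(0 - 14019\right) - 150 = -14019 - 150 = -14169$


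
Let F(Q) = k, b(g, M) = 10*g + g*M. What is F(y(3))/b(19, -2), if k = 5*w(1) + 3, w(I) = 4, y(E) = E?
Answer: 23/152 ≈ 0.15132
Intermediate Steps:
b(g, M) = 10*g + M*g
k = 23 (k = 5*4 + 3 = 20 + 3 = 23)
F(Q) = 23
F(y(3))/b(19, -2) = 23/((19*(10 - 2))) = 23/((19*8)) = 23/152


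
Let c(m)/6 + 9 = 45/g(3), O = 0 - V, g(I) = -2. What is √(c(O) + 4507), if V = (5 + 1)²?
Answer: √4318 ≈ 65.711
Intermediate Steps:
V = 36 (V = 6² = 36)
O = -36 (O = 0 - 1*36 = 0 - 36 = -36)
c(m) = -189 (c(m) = -54 + 6*(45/(-2)) = -54 + 6*(45*(-½)) = -54 + 6*(-45/2) = -54 - 135 = -189)
√(c(O) + 4507) = √(-189 + 4507) = √4318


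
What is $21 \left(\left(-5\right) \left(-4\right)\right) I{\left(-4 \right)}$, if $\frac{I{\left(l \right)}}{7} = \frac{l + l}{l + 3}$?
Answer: $23520$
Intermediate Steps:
$I{\left(l \right)} = \frac{14 l}{3 + l}$ ($I{\left(l \right)} = 7 \frac{l + l}{l + 3} = 7 \frac{2 l}{3 + l} = \frac{14 l}{3 + l}$)
$21 \left(\left(-5\right) \left(-4\right)\right) I{\left(-4 \right)} = 21 \left(\left(-5\right) \left(-4\right)\right) 14 \left(-4\right) \frac{1}{3 - 4} = 21 \cdot 20 \cdot 14 \left(-4\right) \frac{1}{-1} = 420 \cdot 14 \left(-4\right) \left(-1\right) = 420 \cdot 56 = 23520$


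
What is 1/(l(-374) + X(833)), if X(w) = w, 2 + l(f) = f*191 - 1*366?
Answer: -1/70969 ≈ -1.4091e-5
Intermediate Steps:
l(f) = -368 + 191*f (l(f) = -2 + (f*191 - 1*366) = -2 + (191*f - 366) = -2 + (-366 + 191*f) = -368 + 191*f)
1/(l(-374) + X(833)) = 1/((-368 + 191*(-374)) + 833) = 1/((-368 - 71434) + 833) = 1/(-71802 + 833) = 1/(-70969) = -1/70969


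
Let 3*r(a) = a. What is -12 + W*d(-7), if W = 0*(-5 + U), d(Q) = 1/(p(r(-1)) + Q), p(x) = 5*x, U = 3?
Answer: -12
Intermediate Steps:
r(a) = a/3
d(Q) = 1/(-5/3 + Q) (d(Q) = 1/(5*((⅓)*(-1)) + Q) = 1/(5*(-⅓) + Q) = 1/(-5/3 + Q))
W = 0 (W = 0*(-5 + 3) = 0*(-2) = 0)
-12 + W*d(-7) = -12 + 0*(3/(-5 + 3*(-7))) = -12 + 0*(3/(-5 - 21)) = -12 + 0*(3/(-26)) = -12 + 0*(3*(-1/26)) = -12 + 0*(-3/26) = -12 + 0 = -12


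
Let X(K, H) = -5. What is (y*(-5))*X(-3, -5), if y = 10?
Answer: 250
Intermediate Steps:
(y*(-5))*X(-3, -5) = (10*(-5))*(-5) = -50*(-5) = 250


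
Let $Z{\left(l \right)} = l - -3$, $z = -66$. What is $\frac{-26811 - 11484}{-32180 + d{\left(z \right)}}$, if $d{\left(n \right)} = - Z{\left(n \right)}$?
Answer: $\frac{38295}{32117} \approx 1.1924$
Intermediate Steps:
$Z{\left(l \right)} = 3 + l$ ($Z{\left(l \right)} = l + 3 = 3 + l$)
$d{\left(n \right)} = -3 - n$ ($d{\left(n \right)} = - (3 + n) = -3 - n$)
$\frac{-26811 - 11484}{-32180 + d{\left(z \right)}} = \frac{-26811 - 11484}{-32180 - -63} = - \frac{38295}{-32180 + \left(-3 + 66\right)} = - \frac{38295}{-32180 + 63} = - \frac{38295}{-32117} = \left(-38295\right) \left(- \frac{1}{32117}\right) = \frac{38295}{32117}$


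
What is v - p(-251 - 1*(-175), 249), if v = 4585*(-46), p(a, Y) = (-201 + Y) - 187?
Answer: -210771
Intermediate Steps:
p(a, Y) = -388 + Y
v = -210910
v - p(-251 - 1*(-175), 249) = -210910 - (-388 + 249) = -210910 - 1*(-139) = -210910 + 139 = -210771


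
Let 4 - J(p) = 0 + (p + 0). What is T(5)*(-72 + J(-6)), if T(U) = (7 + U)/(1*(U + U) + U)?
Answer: -248/5 ≈ -49.600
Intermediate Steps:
T(U) = (7 + U)/(3*U) (T(U) = (7 + U)/(1*(2*U) + U) = (7 + U)/(2*U + U) = (7 + U)/((3*U)) = (7 + U)*(1/(3*U)) = (7 + U)/(3*U))
J(p) = 4 - p (J(p) = 4 - (0 + (p + 0)) = 4 - (0 + p) = 4 - p)
T(5)*(-72 + J(-6)) = ((⅓)*(7 + 5)/5)*(-72 + (4 - 1*(-6))) = ((⅓)*(⅕)*12)*(-72 + (4 + 6)) = 4*(-72 + 10)/5 = (⅘)*(-62) = -248/5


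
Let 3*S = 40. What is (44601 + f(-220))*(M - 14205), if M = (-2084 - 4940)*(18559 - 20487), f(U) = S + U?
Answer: 1801708547261/3 ≈ 6.0057e+11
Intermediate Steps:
S = 40/3 (S = (⅓)*40 = 40/3 ≈ 13.333)
f(U) = 40/3 + U
M = 13542272 (M = -7024*(-1928) = 13542272)
(44601 + f(-220))*(M - 14205) = (44601 + (40/3 - 220))*(13542272 - 14205) = (44601 - 620/3)*13528067 = (133183/3)*13528067 = 1801708547261/3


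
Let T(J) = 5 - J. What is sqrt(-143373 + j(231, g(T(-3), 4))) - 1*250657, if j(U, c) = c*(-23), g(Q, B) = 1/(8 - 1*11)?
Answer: -250657 + 4*I*sqrt(80643)/3 ≈ -2.5066e+5 + 378.64*I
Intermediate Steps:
g(Q, B) = -1/3 (g(Q, B) = 1/(8 - 11) = 1/(-3) = -1/3)
j(U, c) = -23*c
sqrt(-143373 + j(231, g(T(-3), 4))) - 1*250657 = sqrt(-143373 - 23*(-1/3)) - 1*250657 = sqrt(-143373 + 23/3) - 250657 = sqrt(-430096/3) - 250657 = 4*I*sqrt(80643)/3 - 250657 = -250657 + 4*I*sqrt(80643)/3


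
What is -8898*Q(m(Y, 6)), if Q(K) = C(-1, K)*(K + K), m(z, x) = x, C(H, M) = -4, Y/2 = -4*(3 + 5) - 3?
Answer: 427104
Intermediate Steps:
Y = -70 (Y = 2*(-4*(3 + 5) - 3) = 2*(-4*8 - 3) = 2*(-32 - 3) = 2*(-35) = -70)
Q(K) = -8*K (Q(K) = -4*(K + K) = -8*K)
-8898*Q(m(Y, 6)) = -(-71184)*6 = -8898*(-48) = 427104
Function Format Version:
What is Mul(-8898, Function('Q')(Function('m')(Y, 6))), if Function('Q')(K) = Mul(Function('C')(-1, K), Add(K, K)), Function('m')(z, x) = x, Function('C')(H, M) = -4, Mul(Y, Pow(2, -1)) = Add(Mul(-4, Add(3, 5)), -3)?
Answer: 427104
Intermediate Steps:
Y = -70 (Y = Mul(2, Add(Mul(-4, Add(3, 5)), -3)) = Mul(2, Add(Mul(-4, 8), -3)) = Mul(2, Add(-32, -3)) = Mul(2, -35) = -70)
Function('Q')(K) = Mul(-8, K) (Function('Q')(K) = Mul(-4, Add(K, K)) = Mul(-4, Mul(2, K)) = Mul(-8, K))
Mul(-8898, Function('Q')(Function('m')(Y, 6))) = Mul(-8898, Mul(-8, 6)) = Mul(-8898, -48) = 427104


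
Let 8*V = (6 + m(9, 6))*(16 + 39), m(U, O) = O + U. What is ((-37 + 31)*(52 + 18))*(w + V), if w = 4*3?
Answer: -131355/2 ≈ -65678.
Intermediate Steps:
w = 12
V = 1155/8 (V = ((6 + (6 + 9))*(16 + 39))/8 = ((6 + 15)*55)/8 = (21*55)/8 = (⅛)*1155 = 1155/8 ≈ 144.38)
((-37 + 31)*(52 + 18))*(w + V) = ((-37 + 31)*(52 + 18))*(12 + 1155/8) = -6*70*(1251/8) = -420*1251/8 = -131355/2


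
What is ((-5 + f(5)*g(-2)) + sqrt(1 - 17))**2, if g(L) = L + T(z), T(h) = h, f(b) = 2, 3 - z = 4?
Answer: 105 - 88*I ≈ 105.0 - 88.0*I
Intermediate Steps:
z = -1 (z = 3 - 1*4 = 3 - 4 = -1)
g(L) = -1 + L (g(L) = L - 1 = -1 + L)
((-5 + f(5)*g(-2)) + sqrt(1 - 17))**2 = ((-5 + 2*(-1 - 2)) + sqrt(1 - 17))**2 = ((-5 + 2*(-3)) + sqrt(-16))**2 = ((-5 - 6) + 4*I)**2 = (-11 + 4*I)**2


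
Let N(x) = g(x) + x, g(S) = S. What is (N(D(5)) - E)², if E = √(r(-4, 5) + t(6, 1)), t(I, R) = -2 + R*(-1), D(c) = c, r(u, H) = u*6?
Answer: 73 - 60*I*√3 ≈ 73.0 - 103.92*I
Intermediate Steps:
r(u, H) = 6*u
N(x) = 2*x (N(x) = x + x = 2*x)
t(I, R) = -2 - R
E = 3*I*√3 (E = √(6*(-4) + (-2 - 1*1)) = √(-24 + (-2 - 1)) = √(-24 - 3) = √(-27) = 3*I*√3 ≈ 5.1962*I)
(N(D(5)) - E)² = (2*5 - 3*I*√3)² = (10 - 3*I*√3)²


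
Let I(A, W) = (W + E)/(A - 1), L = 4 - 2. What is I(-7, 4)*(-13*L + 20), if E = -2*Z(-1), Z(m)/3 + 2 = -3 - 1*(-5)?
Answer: 3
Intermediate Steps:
Z(m) = 0 (Z(m) = -6 + 3*(-3 - 1*(-5)) = -6 + 3*(-3 + 5) = -6 + 3*2 = -6 + 6 = 0)
L = 2
E = 0 (E = -2*0 = 0)
I(A, W) = W/(-1 + A) (I(A, W) = (W + 0)/(A - 1) = W/(-1 + A))
I(-7, 4)*(-13*L + 20) = (4/(-1 - 7))*(-13*2 + 20) = (4/(-8))*(-26 + 20) = (4*(-⅛))*(-6) = -½*(-6) = 3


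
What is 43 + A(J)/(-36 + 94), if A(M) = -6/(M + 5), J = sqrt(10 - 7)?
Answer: 27419/638 + 3*sqrt(3)/638 ≈ 42.985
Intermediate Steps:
J = sqrt(3) ≈ 1.7320
A(M) = -6/(5 + M)
43 + A(J)/(-36 + 94) = 43 + (-6/(5 + sqrt(3)))/(-36 + 94) = 43 - 6/(5 + sqrt(3))/58 = 43 - 6/(5 + sqrt(3))*(1/58) = 43 - 3/(29*(5 + sqrt(3)))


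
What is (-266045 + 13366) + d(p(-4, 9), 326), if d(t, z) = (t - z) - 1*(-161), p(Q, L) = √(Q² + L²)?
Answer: -252844 + √97 ≈ -2.5283e+5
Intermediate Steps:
p(Q, L) = √(L² + Q²)
d(t, z) = 161 + t - z (d(t, z) = (t - z) + 161 = 161 + t - z)
(-266045 + 13366) + d(p(-4, 9), 326) = (-266045 + 13366) + (161 + √(9² + (-4)²) - 1*326) = -252679 + (161 + √(81 + 16) - 326) = -252679 + (161 + √97 - 326) = -252679 + (-165 + √97) = -252844 + √97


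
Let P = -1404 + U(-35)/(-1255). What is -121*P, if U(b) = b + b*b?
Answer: 42669682/251 ≈ 1.7000e+5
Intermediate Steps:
U(b) = b + b²
P = -352642/251 (P = -1404 - 35*(1 - 35)/(-1255) = -1404 - 35*(-34)*(-1/1255) = -1404 + 1190*(-1/1255) = -1404 - 238/251 = -352642/251 ≈ -1404.9)
-121*P = -121*(-352642/251) = 42669682/251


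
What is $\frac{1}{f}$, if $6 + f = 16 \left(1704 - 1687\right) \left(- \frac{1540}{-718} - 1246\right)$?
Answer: $- \frac{359}{121462122} \approx -2.9557 \cdot 10^{-6}$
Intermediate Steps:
$f = - \frac{121462122}{359}$ ($f = -6 + 16 \left(1704 - 1687\right) \left(- \frac{1540}{-718} - 1246\right) = -6 + 16 \cdot 17 \left(\left(-1540\right) \left(- \frac{1}{718}\right) - 1246\right) = -6 + 16 \cdot 17 \left(\frac{770}{359} - 1246\right) = -6 + 16 \cdot 17 \left(- \frac{446544}{359}\right) = -6 + 16 \left(- \frac{7591248}{359}\right) = -6 - \frac{121459968}{359} = - \frac{121462122}{359} \approx -3.3833 \cdot 10^{5}$)
$\frac{1}{f} = \frac{1}{- \frac{121462122}{359}} = - \frac{359}{121462122}$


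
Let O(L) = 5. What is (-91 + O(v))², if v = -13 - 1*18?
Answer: 7396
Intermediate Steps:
v = -31 (v = -13 - 18 = -31)
(-91 + O(v))² = (-91 + 5)² = (-86)² = 7396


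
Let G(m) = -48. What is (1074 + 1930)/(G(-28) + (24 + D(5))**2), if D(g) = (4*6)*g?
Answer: 751/5172 ≈ 0.14521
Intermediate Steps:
D(g) = 24*g
(1074 + 1930)/(G(-28) + (24 + D(5))**2) = (1074 + 1930)/(-48 + (24 + 24*5)**2) = 3004/(-48 + (24 + 120)**2) = 3004/(-48 + 144**2) = 3004/(-48 + 20736) = 3004/20688 = 3004*(1/20688) = 751/5172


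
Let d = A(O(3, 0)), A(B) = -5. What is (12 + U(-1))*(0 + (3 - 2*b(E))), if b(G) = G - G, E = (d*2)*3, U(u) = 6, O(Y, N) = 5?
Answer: 54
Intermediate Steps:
d = -5
E = -30 (E = -5*2*3 = -10*3 = -30)
b(G) = 0
(12 + U(-1))*(0 + (3 - 2*b(E))) = (12 + 6)*(0 + (3 - 2*0)) = 18*(0 + (3 + 0)) = 18*(0 + 3) = 18*3 = 54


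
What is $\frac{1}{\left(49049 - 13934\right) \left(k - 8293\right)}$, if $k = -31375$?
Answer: $- \frac{1}{1392941820} \approx -7.179 \cdot 10^{-10}$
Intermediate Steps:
$\frac{1}{\left(49049 - 13934\right) \left(k - 8293\right)} = \frac{1}{\left(49049 - 13934\right) \left(-31375 - 8293\right)} = \frac{1}{35115 \left(-39668\right)} = \frac{1}{-1392941820} = - \frac{1}{1392941820}$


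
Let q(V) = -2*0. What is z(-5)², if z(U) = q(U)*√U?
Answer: 0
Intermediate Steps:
q(V) = 0
z(U) = 0 (z(U) = 0*√U = 0)
z(-5)² = 0² = 0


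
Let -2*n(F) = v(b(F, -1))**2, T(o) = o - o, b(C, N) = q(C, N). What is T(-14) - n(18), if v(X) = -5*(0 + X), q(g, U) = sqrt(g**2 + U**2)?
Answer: 8125/2 ≈ 4062.5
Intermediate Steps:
q(g, U) = sqrt(U**2 + g**2)
b(C, N) = sqrt(C**2 + N**2) (b(C, N) = sqrt(N**2 + C**2) = sqrt(C**2 + N**2))
T(o) = 0
v(X) = -5*X
n(F) = -25/2 - 25*F**2/2 (n(F) = -(25/2 + 25*F**2/2) = -(25 + 25*F**2)/2 = -25/2 - 25*F**2/2)
T(-14) - n(18) = 0 - (-25/2 - 25/2*18**2) = 0 - (-25/2 - 25/2*324) = 0 - (-25/2 - 4050) = 0 - 1*(-8125/2) = 0 + 8125/2 = 8125/2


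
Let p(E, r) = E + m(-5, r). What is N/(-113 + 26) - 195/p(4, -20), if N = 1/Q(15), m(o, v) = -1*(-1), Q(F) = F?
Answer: -50896/1305 ≈ -39.001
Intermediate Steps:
m(o, v) = 1
N = 1/15 ≈ 0.066667
p(E, r) = 1 + E (p(E, r) = E + 1 = 1 + E)
N/(-113 + 26) - 195/p(4, -20) = 1/(15*(-113 + 26)) - 195/(1 + 4) = (1/15)/(-87) - 195/5 = (1/15)*(-1/87) - 195*⅕ = -1/1305 - 39 = -50896/1305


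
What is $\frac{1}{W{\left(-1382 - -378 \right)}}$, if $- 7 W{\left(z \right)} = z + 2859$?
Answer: $- \frac{1}{265} \approx -0.0037736$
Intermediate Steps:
$W{\left(z \right)} = - \frac{2859}{7} - \frac{z}{7}$ ($W{\left(z \right)} = - \frac{z + 2859}{7} = - \frac{2859 + z}{7} = - \frac{2859}{7} - \frac{z}{7}$)
$\frac{1}{W{\left(-1382 - -378 \right)}} = \frac{1}{- \frac{2859}{7} - \frac{-1382 - -378}{7}} = \frac{1}{- \frac{2859}{7} - \frac{-1382 + 378}{7}} = \frac{1}{- \frac{2859}{7} - - \frac{1004}{7}} = \frac{1}{- \frac{2859}{7} + \frac{1004}{7}} = \frac{1}{-265} = - \frac{1}{265}$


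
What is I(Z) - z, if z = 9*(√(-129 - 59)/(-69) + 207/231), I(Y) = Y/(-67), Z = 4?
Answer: -41915/5159 + 6*I*√47/23 ≈ -8.1246 + 1.7884*I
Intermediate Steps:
I(Y) = -Y/67 (I(Y) = Y*(-1/67) = -Y/67)
z = 621/77 - 6*I*√47/23 (z = 9*(√(-188)*(-1/69) + 207*(1/231)) = 9*((2*I*√47)*(-1/69) + 69/77) = 9*(-2*I*√47/69 + 69/77) = 9*(69/77 - 2*I*√47/69) = 621/77 - 6*I*√47/23 ≈ 8.0649 - 1.7884*I)
I(Z) - z = -1/67*4 - (621/77 - 6*I*√47/23) = -4/67 + (-621/77 + 6*I*√47/23) = -41915/5159 + 6*I*√47/23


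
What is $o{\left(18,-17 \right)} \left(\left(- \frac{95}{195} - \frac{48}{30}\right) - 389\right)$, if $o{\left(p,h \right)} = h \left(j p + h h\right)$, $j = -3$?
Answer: $\frac{60933338}{39} \approx 1.5624 \cdot 10^{6}$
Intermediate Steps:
$o{\left(p,h \right)} = h \left(h^{2} - 3 p\right)$ ($o{\left(p,h \right)} = h \left(- 3 p + h h\right) = h \left(- 3 p + h^{2}\right) = h \left(h^{2} - 3 p\right)$)
$o{\left(18,-17 \right)} \left(\left(- \frac{95}{195} - \frac{48}{30}\right) - 389\right) = - 17 \left(\left(-17\right)^{2} - 54\right) \left(\left(- \frac{95}{195} - \frac{48}{30}\right) - 389\right) = - 17 \left(289 - 54\right) \left(\left(\left(-95\right) \frac{1}{195} - \frac{8}{5}\right) - 389\right) = \left(-17\right) 235 \left(\left(- \frac{19}{39} - \frac{8}{5}\right) - 389\right) = - 3995 \left(- \frac{407}{195} - 389\right) = \left(-3995\right) \left(- \frac{76262}{195}\right) = \frac{60933338}{39}$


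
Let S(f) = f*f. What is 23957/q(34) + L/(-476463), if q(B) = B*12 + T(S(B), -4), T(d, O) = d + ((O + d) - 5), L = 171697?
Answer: 10949153524/1291691193 ≈ 8.4766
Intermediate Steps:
S(f) = f²
T(d, O) = -5 + O + 2*d (T(d, O) = d + (-5 + O + d) = -5 + O + 2*d)
q(B) = -9 + 2*B² + 12*B (q(B) = B*12 + (-5 - 4 + 2*B²) = 12*B + (-9 + 2*B²) = -9 + 2*B² + 12*B)
23957/q(34) + L/(-476463) = 23957/(-9 + 2*34² + 12*34) + 171697/(-476463) = 23957/(-9 + 2*1156 + 408) + 171697*(-1/476463) = 23957/(-9 + 2312 + 408) - 171697/476463 = 23957/2711 - 171697/476463 = 10949153524/1291691193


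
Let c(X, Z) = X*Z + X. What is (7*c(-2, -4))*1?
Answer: 42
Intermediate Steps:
c(X, Z) = X + X*Z
(7*c(-2, -4))*1 = (7*(-2*(1 - 4)))*1 = (7*(-2*(-3)))*1 = (7*6)*1 = 42*1 = 42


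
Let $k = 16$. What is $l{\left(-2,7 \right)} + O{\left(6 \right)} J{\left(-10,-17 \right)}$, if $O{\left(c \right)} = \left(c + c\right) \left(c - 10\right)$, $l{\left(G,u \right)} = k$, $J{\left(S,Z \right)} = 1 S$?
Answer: $496$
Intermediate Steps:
$J{\left(S,Z \right)} = S$
$l{\left(G,u \right)} = 16$
$O{\left(c \right)} = 2 c \left(-10 + c\right)$
$l{\left(-2,7 \right)} + O{\left(6 \right)} J{\left(-10,-17 \right)} = 16 + 2 \cdot 6 \left(-10 + 6\right) \left(-10\right) = 16 + 2 \cdot 6 \left(-4\right) \left(-10\right) = 16 - -480 = 16 + 480 = 496$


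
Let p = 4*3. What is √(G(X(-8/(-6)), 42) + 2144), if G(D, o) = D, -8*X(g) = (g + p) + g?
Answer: √77118/6 ≈ 46.284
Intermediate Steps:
p = 12
X(g) = -3/2 - g/4 (X(g) = -((g + 12) + g)/8 = -((12 + g) + g)/8 = -(12 + 2*g)/8 = -3/2 - g/4)
√(G(X(-8/(-6)), 42) + 2144) = √((-3/2 - (-2)/(-6)) + 2144) = √((-3/2 - (-2)*(-1)/6) + 2144) = √((-3/2 - ¼*4/3) + 2144) = √((-3/2 - ⅓) + 2144) = √(-11/6 + 2144) = √(12853/6) = √77118/6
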